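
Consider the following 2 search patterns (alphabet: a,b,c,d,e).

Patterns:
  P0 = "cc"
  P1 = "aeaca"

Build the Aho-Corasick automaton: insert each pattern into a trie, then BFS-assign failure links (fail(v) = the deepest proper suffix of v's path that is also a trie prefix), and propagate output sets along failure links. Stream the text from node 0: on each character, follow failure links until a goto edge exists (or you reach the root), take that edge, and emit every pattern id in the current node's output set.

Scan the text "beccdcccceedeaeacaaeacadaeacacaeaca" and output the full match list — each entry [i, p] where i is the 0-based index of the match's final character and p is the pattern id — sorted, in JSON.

Build:
Trie (insert patterns):
  n0 'ε': a→3 c→1
  n1 'c': c→2
  n2 'cc': ·  [P0 ends]
  n3 'a': e→4
  n4 'ae': a→5
  n5 'aea': c→6
  n6 'aeac': a→7
  n7 'aeaca': ·  [P1 ends]

BFS fail/out derivation:
  n1('c'): parent n0 fail=0; on 'c' 0 → fail=0;  out ∅∪∅=∅
  n3('a'): parent n0 fail=0; on 'a' 0 → fail=0;  out ∅∪∅=∅
  n2('cc'): parent n1 fail=0; on 'c' 0 → fail=1;  out {0}∪∅={0}
  n4('ae'): parent n3 fail=0; on 'e' 0 → fail=0;  out ∅∪∅=∅
  n5('aea'): parent n4 fail=0; on 'a' 0 → fail=3;  out ∅∪∅=∅
  n6('aeac'): parent n5 fail=3; on 'c' 3→0 → fail=1;  out ∅∪∅=∅
  n7('aeaca'): parent n6 fail=1; on 'a' 1→0 → fail=3;  out {1}∪∅={1}

Scan:
i=0 'b': node 0→0
i=1 'e': node 0→0
i=2 'c': node 0→1
i=3 'c': node 1→2  emit P0@[2:3]
i=4 'd': node 2→0 (via fail)
i=5 'c': node 0→1
i=6 'c': node 1→2  emit P0@[5:6]
i=7 'c': node 2→2 (via fail)  emit P0@[6:7]
i=8 'c': node 2→2 (via fail)  emit P0@[7:8]
i=9 'e': node 2→0 (via fail)
i=10 'e': node 0→0
i=11 'd': node 0→0
i=12 'e': node 0→0
i=13 'a': node 0→3
i=14 'e': node 3→4
i=15 'a': node 4→5
i=16 'c': node 5→6
i=17 'a': node 6→7  emit P1@[13:17]
i=18 'a': node 7→3 (via fail)
i=19 'e': node 3→4
i=20 'a': node 4→5
i=21 'c': node 5→6
i=22 'a': node 6→7  emit P1@[18:22]
i=23 'd': node 7→0 (via fail)
i=24 'a': node 0→3
i=25 'e': node 3→4
i=26 'a': node 4→5
i=27 'c': node 5→6
i=28 'a': node 6→7  emit P1@[24:28]
i=29 'c': node 7→1 (via fail)
i=30 'a': node 1→3 (via fail)
i=31 'e': node 3→4
i=32 'a': node 4→5
i=33 'c': node 5→6
i=34 'a': node 6→7  emit P1@[30:34]

Result: [[3,0],[6,0],[7,0],[8,0],[17,1],[22,1],[28,1],[34,1]]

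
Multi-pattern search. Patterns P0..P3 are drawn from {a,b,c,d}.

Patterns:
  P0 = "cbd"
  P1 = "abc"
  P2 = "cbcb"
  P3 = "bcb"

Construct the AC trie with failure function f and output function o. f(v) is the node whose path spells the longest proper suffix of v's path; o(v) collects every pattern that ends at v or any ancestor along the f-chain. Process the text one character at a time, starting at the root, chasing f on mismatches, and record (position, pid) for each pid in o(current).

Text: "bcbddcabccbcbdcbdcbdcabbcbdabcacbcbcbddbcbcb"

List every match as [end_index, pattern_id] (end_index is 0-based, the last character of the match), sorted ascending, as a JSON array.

Build automaton:
Trie (insert patterns):
  n0 'ε': a→4 b→9 c→1
  n1 'c': b→2
  n2 'cb': c→7 d→3
  n3 'cbd': ·  [P0 ends]
  n4 'a': b→5
  n5 'ab': c→6
  n6 'abc': ·  [P1 ends]
  n7 'cbc': b→8
  n8 'cbcb': ·  [P2 ends]
  n9 'b': c→10
  n10 'bc': b→11
  n11 'bcb': ·  [P3 ends]

BFS fail/out derivation:
  n1('c'): parent n0 fail=0; on 'c' 0 → fail=0;  out ∅∪∅=∅
  n4('a'): parent n0 fail=0; on 'a' 0 → fail=0;  out ∅∪∅=∅
  n9('b'): parent n0 fail=0; on 'b' 0 → fail=0;  out ∅∪∅=∅
  n2('cb'): parent n1 fail=0; on 'b' 0 → fail=9;  out ∅∪∅=∅
  n5('ab'): parent n4 fail=0; on 'b' 0 → fail=9;  out ∅∪∅=∅
  n10('bc'): parent n9 fail=0; on 'c' 0 → fail=1;  out ∅∪∅=∅
  n3('cbd'): parent n2 fail=9; on 'd' 9→0 → fail=0;  out {0}∪∅={0}
  n6('abc'): parent n5 fail=9; on 'c' 9 → fail=10;  out {1}∪∅={1}
  n7('cbc'): parent n2 fail=9; on 'c' 9 → fail=10;  out ∅∪∅=∅
  n11('bcb'): parent n10 fail=1; on 'b' 1 → fail=2;  out {3}∪∅={3}
  n8('cbcb'): parent n7 fail=10; on 'b' 10 → fail=11;  out {2}∪{3}={2,3}

Scan:
[0] read 'b'  n0⇒n9
[1] read 'c'  n9⇒n10
[2] read 'b'  n10⇒n11  emit P3@[0:2]
[3] read 'd'  n11⇒n3 (via fail)  emit P0@[1:3]
[4] read 'd'  n3⇒n0 (via fail)
[5] read 'c'  n0⇒n1
[6] read 'a'  n1⇒n4 (via fail)
[7] read 'b'  n4⇒n5
[8] read 'c'  n5⇒n6  emit P1@[6:8]
[9] read 'c'  n6⇒n1 (via fail)
[10] read 'b'  n1⇒n2
[11] read 'c'  n2⇒n7
[12] read 'b'  n7⇒n8  emit P2@[9:12],P3@[10:12]
[13] read 'd'  n8⇒n3 (via fail)  emit P0@[11:13]
[14] read 'c'  n3⇒n1 (via fail)
[15] read 'b'  n1⇒n2
[16] read 'd'  n2⇒n3  emit P0@[14:16]
[17] read 'c'  n3⇒n1 (via fail)
[18] read 'b'  n1⇒n2
[19] read 'd'  n2⇒n3  emit P0@[17:19]
[20] read 'c'  n3⇒n1 (via fail)
[21] read 'a'  n1⇒n4 (via fail)
[22] read 'b'  n4⇒n5
[23] read 'b'  n5⇒n9 (via fail)
[24] read 'c'  n9⇒n10
[25] read 'b'  n10⇒n11  emit P3@[23:25]
[26] read 'd'  n11⇒n3 (via fail)  emit P0@[24:26]
[27] read 'a'  n3⇒n4 (via fail)
[28] read 'b'  n4⇒n5
[29] read 'c'  n5⇒n6  emit P1@[27:29]
[30] read 'a'  n6⇒n4 (via fail)
[31] read 'c'  n4⇒n1 (via fail)
[32] read 'b'  n1⇒n2
[33] read 'c'  n2⇒n7
[34] read 'b'  n7⇒n8  emit P2@[31:34],P3@[32:34]
[35] read 'c'  n8⇒n7 (via fail)
[36] read 'b'  n7⇒n8  emit P2@[33:36],P3@[34:36]
[37] read 'd'  n8⇒n3 (via fail)  emit P0@[35:37]
[38] read 'd'  n3⇒n0 (via fail)
[39] read 'b'  n0⇒n9
[40] read 'c'  n9⇒n10
[41] read 'b'  n10⇒n11  emit P3@[39:41]
[42] read 'c'  n11⇒n7 (via fail)
[43] read 'b'  n7⇒n8  emit P2@[40:43],P3@[41:43]

Matches: [[2,3],[3,0],[8,1],[12,2],[12,3],[13,0],[16,0],[19,0],[25,3],[26,0],[29,1],[34,2],[34,3],[36,2],[36,3],[37,0],[41,3],[43,2],[43,3]]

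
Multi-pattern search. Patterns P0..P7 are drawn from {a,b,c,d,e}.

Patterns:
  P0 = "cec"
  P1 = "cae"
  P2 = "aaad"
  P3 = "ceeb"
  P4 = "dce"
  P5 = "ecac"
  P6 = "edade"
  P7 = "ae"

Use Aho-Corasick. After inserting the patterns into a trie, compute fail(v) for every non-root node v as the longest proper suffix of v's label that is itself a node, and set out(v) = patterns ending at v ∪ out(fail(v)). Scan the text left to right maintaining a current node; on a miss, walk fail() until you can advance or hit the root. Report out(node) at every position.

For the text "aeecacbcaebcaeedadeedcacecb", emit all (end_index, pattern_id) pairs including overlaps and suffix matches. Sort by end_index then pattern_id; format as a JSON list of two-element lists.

Build:
Trie nodes:
  0='ε' goto a→6 c→1 d→12 e→15
  1='c' goto a→4 e→2
  2='ce' goto c→3 e→10
  3='cec' goto ·  ←P0
  4='ca' goto e→5
  5='cae' goto ·  ←P1
  6='a' goto a→7 e→23
  7='aa' goto a→8
  8='aaa' goto d→9
  9='aaad' goto ·  ←P2
  10='cee' goto b→11
  11='ceeb' goto ·  ←P3
  12='d' goto c→13
  13='dc' goto e→14
  14='dce' goto ·  ←P4
  15='e' goto c→16 d→19
  16='ec' goto a→17
  17='eca' goto c→18
  18='ecac' goto ·  ←P5
  19='ed' goto a→20
  20='eda' goto d→21
  21='edad' goto e→22
  22='edade' goto ·  ←P6
  23='ae' goto ·  ←P7

Failure links (BFS by depth):
  fail(1) 'c': from fail(0)=0 chase 'c': 0 ⇒ 0;  out=∅∪out(0)=∅
  fail(6) 'a': from fail(0)=0 chase 'a': 0 ⇒ 0;  out=∅∪out(0)=∅
  fail(12) 'd': from fail(0)=0 chase 'd': 0 ⇒ 0;  out=∅∪out(0)=∅
  fail(15) 'e': from fail(0)=0 chase 'e': 0 ⇒ 0;  out=∅∪out(0)=∅
  fail(2) 'ce': from fail(1)=0 chase 'e': 0 ⇒ 15;  out=∅∪out(15)=∅
  fail(4) 'ca': from fail(1)=0 chase 'a': 0 ⇒ 6;  out=∅∪out(6)=∅
  fail(7) 'aa': from fail(6)=0 chase 'a': 0 ⇒ 6;  out=∅∪out(6)=∅
  fail(13) 'dc': from fail(12)=0 chase 'c': 0 ⇒ 1;  out=∅∪out(1)=∅
  fail(16) 'ec': from fail(15)=0 chase 'c': 0 ⇒ 1;  out=∅∪out(1)=∅
  fail(19) 'ed': from fail(15)=0 chase 'd': 0 ⇒ 12;  out=∅∪out(12)=∅
  fail(23) 'ae': from fail(6)=0 chase 'e': 0 ⇒ 15;  out={7}∪out(15)={7}
  fail(3) 'cec': from fail(2)=15 chase 'c': 15 ⇒ 16;  out={0}∪out(16)={0}
  fail(5) 'cae': from fail(4)=6 chase 'e': 6 ⇒ 23;  out={1}∪out(23)={1,7}
  fail(8) 'aaa': from fail(7)=6 chase 'a': 6 ⇒ 7;  out=∅∪out(7)=∅
  fail(10) 'cee': from fail(2)=15 chase 'e': 15→0 ⇒ 15;  out=∅∪out(15)=∅
  fail(14) 'dce': from fail(13)=1 chase 'e': 1 ⇒ 2;  out={4}∪out(2)={4}
  fail(17) 'eca': from fail(16)=1 chase 'a': 1 ⇒ 4;  out=∅∪out(4)=∅
  fail(20) 'eda': from fail(19)=12 chase 'a': 12→0 ⇒ 6;  out=∅∪out(6)=∅
  fail(9) 'aaad': from fail(8)=7 chase 'd': 7→6→0 ⇒ 12;  out={2}∪out(12)={2}
  fail(11) 'ceeb': from fail(10)=15 chase 'b': 15→0 ⇒ 0;  out={3}∪out(0)={3}
  fail(18) 'ecac': from fail(17)=4 chase 'c': 4→6→0 ⇒ 1;  out={5}∪out(1)={5}
  fail(21) 'edad': from fail(20)=6 chase 'd': 6→0 ⇒ 12;  out=∅∪out(12)=∅
  fail(22) 'edade': from fail(21)=12 chase 'e': 12→0 ⇒ 15;  out={6}∪out(15)={6}

Run:
pos 0 'a': at 6
pos 1 'e': at 23  → match P7@[0:1]
pos 2 'e': at 15 (via fail)
pos 3 'c': at 16
pos 4 'a': at 17
pos 5 'c': at 18  → match P5@[2:5]
pos 6 'b': at 0 (via fail)
pos 7 'c': at 1
pos 8 'a': at 4
pos 9 'e': at 5  → match P1@[7:9],P7@[8:9]
pos 10 'b': at 0 (via fail)
pos 11 'c': at 1
pos 12 'a': at 4
pos 13 'e': at 5  → match P1@[11:13],P7@[12:13]
pos 14 'e': at 15 (via fail)
pos 15 'd': at 19
pos 16 'a': at 20
pos 17 'd': at 21
pos 18 'e': at 22  → match P6@[14:18]
pos 19 'e': at 15 (via fail)
pos 20 'd': at 19
pos 21 'c': at 13 (via fail)
pos 22 'a': at 4 (via fail)
pos 23 'c': at 1 (via fail)
pos 24 'e': at 2
pos 25 'c': at 3  → match P0@[23:25]
pos 26 'b': at 0 (via fail)

Matches: [[1,7],[5,5],[9,1],[9,7],[13,1],[13,7],[18,6],[25,0]]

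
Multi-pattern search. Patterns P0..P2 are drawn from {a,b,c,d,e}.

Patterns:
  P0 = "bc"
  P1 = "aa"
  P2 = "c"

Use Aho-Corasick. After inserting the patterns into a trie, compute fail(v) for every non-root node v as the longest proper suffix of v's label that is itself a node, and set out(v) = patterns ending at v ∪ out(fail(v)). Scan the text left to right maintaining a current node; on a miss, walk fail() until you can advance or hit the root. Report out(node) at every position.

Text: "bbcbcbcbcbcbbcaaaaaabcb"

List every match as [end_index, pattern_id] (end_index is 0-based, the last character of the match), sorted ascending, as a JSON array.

Build automaton:
Trie (insert patterns):
  n0 'ε': a→3 b→1 c→5
  n1 'b': c→2
  n2 'bc': ·  [P0 ends]
  n3 'a': a→4
  n4 'aa': ·  [P1 ends]
  n5 'c': ·  [P2 ends]

BFS fail/out derivation:
  fail(1) 'b': from fail(0)=0 chase 'b': 0 ⇒ 0;  out=∅∪out(0)=∅
  fail(3) 'a': from fail(0)=0 chase 'a': 0 ⇒ 0;  out=∅∪out(0)=∅
  fail(5) 'c': from fail(0)=0 chase 'c': 0 ⇒ 0;  out={2}∪out(0)={2}
  fail(2) 'bc': from fail(1)=0 chase 'c': 0 ⇒ 5;  out={0}∪out(5)={0,2}
  fail(4) 'aa': from fail(3)=0 chase 'a': 0 ⇒ 3;  out={1}∪out(3)={1}

Run:
[0] read 'b'  n0⇒n1
[1] read 'b'  n1⇒n1 (fail-walked)
[2] read 'c'  n1⇒n2  emit P0@[1:2],P2@[2:2]
[3] read 'b'  n2⇒n1 (fail-walked)
[4] read 'c'  n1⇒n2  emit P0@[3:4],P2@[4:4]
[5] read 'b'  n2⇒n1 (fail-walked)
[6] read 'c'  n1⇒n2  emit P0@[5:6],P2@[6:6]
[7] read 'b'  n2⇒n1 (fail-walked)
[8] read 'c'  n1⇒n2  emit P0@[7:8],P2@[8:8]
[9] read 'b'  n2⇒n1 (fail-walked)
[10] read 'c'  n1⇒n2  emit P0@[9:10],P2@[10:10]
[11] read 'b'  n2⇒n1 (fail-walked)
[12] read 'b'  n1⇒n1 (fail-walked)
[13] read 'c'  n1⇒n2  emit P0@[12:13],P2@[13:13]
[14] read 'a'  n2⇒n3 (fail-walked)
[15] read 'a'  n3⇒n4  emit P1@[14:15]
[16] read 'a'  n4⇒n4 (fail-walked)  emit P1@[15:16]
[17] read 'a'  n4⇒n4 (fail-walked)  emit P1@[16:17]
[18] read 'a'  n4⇒n4 (fail-walked)  emit P1@[17:18]
[19] read 'a'  n4⇒n4 (fail-walked)  emit P1@[18:19]
[20] read 'b'  n4⇒n1 (fail-walked)
[21] read 'c'  n1⇒n2  emit P0@[20:21],P2@[21:21]
[22] read 'b'  n2⇒n1 (fail-walked)

All matches (sorted): [[2,0],[2,2],[4,0],[4,2],[6,0],[6,2],[8,0],[8,2],[10,0],[10,2],[13,0],[13,2],[15,1],[16,1],[17,1],[18,1],[19,1],[21,0],[21,2]]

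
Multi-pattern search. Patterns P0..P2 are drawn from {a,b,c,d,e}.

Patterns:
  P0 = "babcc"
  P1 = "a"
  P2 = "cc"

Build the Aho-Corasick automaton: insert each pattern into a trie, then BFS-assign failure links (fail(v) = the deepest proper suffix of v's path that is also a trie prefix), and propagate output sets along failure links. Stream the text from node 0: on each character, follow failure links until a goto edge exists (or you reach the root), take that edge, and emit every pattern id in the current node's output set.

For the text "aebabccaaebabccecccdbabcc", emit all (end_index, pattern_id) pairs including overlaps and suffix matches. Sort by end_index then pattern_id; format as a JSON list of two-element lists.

Build automaton:
Trie nodes:
  0='ε' goto a→6 b→1 c→7
  1='b' goto a→2
  2='ba' goto b→3
  3='bab' goto c→4
  4='babc' goto c→5
  5='babcc' goto ·  [P0 ends]
  6='a' goto ·  [P1 ends]
  7='c' goto c→8
  8='cc' goto ·  [P2 ends]

BFS fail/out derivation:
  fail(1) 'b': from fail(0)=0 chase 'b': 0 ⇒ 0;  out=∅∪out(0)=∅
  fail(6) 'a': from fail(0)=0 chase 'a': 0 ⇒ 0;  out={1}∪out(0)={1}
  fail(7) 'c': from fail(0)=0 chase 'c': 0 ⇒ 0;  out=∅∪out(0)=∅
  fail(2) 'ba': from fail(1)=0 chase 'a': 0 ⇒ 6;  out=∅∪out(6)={1}
  fail(8) 'cc': from fail(7)=0 chase 'c': 0 ⇒ 7;  out={2}∪out(7)={2}
  fail(3) 'bab': from fail(2)=6 chase 'b': 6→0 ⇒ 1;  out=∅∪out(1)=∅
  fail(4) 'babc': from fail(3)=1 chase 'c': 1→0 ⇒ 7;  out=∅∪out(7)=∅
  fail(5) 'babcc': from fail(4)=7 chase 'c': 7 ⇒ 8;  out={0}∪out(8)={0,2}

Run:
i=0 'a': node 0→6  → match P1@[0:0]
i=1 'e': node 6→0 ·f
i=2 'b': node 0→1
i=3 'a': node 1→2  → match P1@[3:3]
i=4 'b': node 2→3
i=5 'c': node 3→4
i=6 'c': node 4→5  → match P0@[2:6],P2@[5:6]
i=7 'a': node 5→6 ·f  → match P1@[7:7]
i=8 'a': node 6→6 ·f  → match P1@[8:8]
i=9 'e': node 6→0 ·f
i=10 'b': node 0→1
i=11 'a': node 1→2  → match P1@[11:11]
i=12 'b': node 2→3
i=13 'c': node 3→4
i=14 'c': node 4→5  → match P0@[10:14],P2@[13:14]
i=15 'e': node 5→0 ·f
i=16 'c': node 0→7
i=17 'c': node 7→8  → match P2@[16:17]
i=18 'c': node 8→8 ·f  → match P2@[17:18]
i=19 'd': node 8→0 ·f
i=20 'b': node 0→1
i=21 'a': node 1→2  → match P1@[21:21]
i=22 'b': node 2→3
i=23 'c': node 3→4
i=24 'c': node 4→5  → match P0@[20:24],P2@[23:24]

Matches: [[0,1],[3,1],[6,0],[6,2],[7,1],[8,1],[11,1],[14,0],[14,2],[17,2],[18,2],[21,1],[24,0],[24,2]]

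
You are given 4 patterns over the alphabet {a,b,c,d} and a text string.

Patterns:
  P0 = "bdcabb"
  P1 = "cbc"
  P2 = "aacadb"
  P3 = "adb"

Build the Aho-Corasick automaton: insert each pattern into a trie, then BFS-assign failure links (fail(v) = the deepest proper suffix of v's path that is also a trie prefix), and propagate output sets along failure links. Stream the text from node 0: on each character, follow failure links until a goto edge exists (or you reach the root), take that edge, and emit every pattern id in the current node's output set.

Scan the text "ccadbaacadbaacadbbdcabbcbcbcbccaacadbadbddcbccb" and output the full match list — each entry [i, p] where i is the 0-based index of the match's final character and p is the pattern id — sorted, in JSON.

Build:
Trie (insert patterns):
  0='ε' goto a→10 b→1 c→7
  1='b' goto d→2
  2='bd' goto c→3
  3='bdc' goto a→4
  4='bdca' goto b→5
  5='bdcab' goto b→6
  6='bdcabb' goto ·  [P0 ends]
  7='c' goto b→8
  8='cb' goto c→9
  9='cbc' goto ·  [P1 ends]
  10='a' goto a→11 d→16
  11='aa' goto c→12
  12='aac' goto a→13
  13='aaca' goto d→14
  14='aacad' goto b→15
  15='aacadb' goto ·  [P2 ends]
  16='ad' goto b→17
  17='adb' goto ·  [P3 ends]

BFS fail/out derivation:
  fail(1) 'b': from fail(0)=0 chase 'b': 0 ⇒ 0;  out=∅∪out(0)=∅
  fail(7) 'c': from fail(0)=0 chase 'c': 0 ⇒ 0;  out=∅∪out(0)=∅
  fail(10) 'a': from fail(0)=0 chase 'a': 0 ⇒ 0;  out=∅∪out(0)=∅
  fail(2) 'bd': from fail(1)=0 chase 'd': 0 ⇒ 0;  out=∅∪out(0)=∅
  fail(8) 'cb': from fail(7)=0 chase 'b': 0 ⇒ 1;  out=∅∪out(1)=∅
  fail(11) 'aa': from fail(10)=0 chase 'a': 0 ⇒ 10;  out=∅∪out(10)=∅
  fail(16) 'ad': from fail(10)=0 chase 'd': 0 ⇒ 0;  out=∅∪out(0)=∅
  fail(3) 'bdc': from fail(2)=0 chase 'c': 0 ⇒ 7;  out=∅∪out(7)=∅
  fail(9) 'cbc': from fail(8)=1 chase 'c': 1→0 ⇒ 7;  out={1}∪out(7)={1}
  fail(12) 'aac': from fail(11)=10 chase 'c': 10→0 ⇒ 7;  out=∅∪out(7)=∅
  fail(17) 'adb': from fail(16)=0 chase 'b': 0 ⇒ 1;  out={3}∪out(1)={3}
  fail(4) 'bdca': from fail(3)=7 chase 'a': 7→0 ⇒ 10;  out=∅∪out(10)=∅
  fail(13) 'aaca': from fail(12)=7 chase 'a': 7→0 ⇒ 10;  out=∅∪out(10)=∅
  fail(5) 'bdcab': from fail(4)=10 chase 'b': 10→0 ⇒ 1;  out=∅∪out(1)=∅
  fail(14) 'aacad': from fail(13)=10 chase 'd': 10 ⇒ 16;  out=∅∪out(16)=∅
  fail(6) 'bdcabb': from fail(5)=1 chase 'b': 1→0 ⇒ 1;  out={0}∪out(1)={0}
  fail(15) 'aacadb': from fail(14)=16 chase 'b': 16 ⇒ 17;  out={2}∪out(17)={2,3}

Scan:
i=0 'c': node 0→7
i=1 'c': node 7→7 (via fail)
i=2 'a': node 7→10 (via fail)
i=3 'd': node 10→16
i=4 'b': node 16→17  ** P3@[2:4]
i=5 'a': node 17→10 (via fail)
i=6 'a': node 10→11
i=7 'c': node 11→12
i=8 'a': node 12→13
i=9 'd': node 13→14
i=10 'b': node 14→15  ** P2@[5:10],P3@[8:10]
i=11 'a': node 15→10 (via fail)
i=12 'a': node 10→11
i=13 'c': node 11→12
i=14 'a': node 12→13
i=15 'd': node 13→14
i=16 'b': node 14→15  ** P2@[11:16],P3@[14:16]
i=17 'b': node 15→1 (via fail)
i=18 'd': node 1→2
i=19 'c': node 2→3
i=20 'a': node 3→4
i=21 'b': node 4→5
i=22 'b': node 5→6  ** P0@[17:22]
i=23 'c': node 6→7 (via fail)
i=24 'b': node 7→8
i=25 'c': node 8→9  ** P1@[23:25]
i=26 'b': node 9→8 (via fail)
i=27 'c': node 8→9  ** P1@[25:27]
i=28 'b': node 9→8 (via fail)
i=29 'c': node 8→9  ** P1@[27:29]
i=30 'c': node 9→7 (via fail)
i=31 'a': node 7→10 (via fail)
i=32 'a': node 10→11
i=33 'c': node 11→12
i=34 'a': node 12→13
i=35 'd': node 13→14
i=36 'b': node 14→15  ** P2@[31:36],P3@[34:36]
i=37 'a': node 15→10 (via fail)
i=38 'd': node 10→16
i=39 'b': node 16→17  ** P3@[37:39]
i=40 'd': node 17→2 (via fail)
i=41 'd': node 2→0 (via fail)
i=42 'c': node 0→7
i=43 'b': node 7→8
i=44 'c': node 8→9  ** P1@[42:44]
i=45 'c': node 9→7 (via fail)
i=46 'b': node 7→8

Result: [[4,3],[10,2],[10,3],[16,2],[16,3],[22,0],[25,1],[27,1],[29,1],[36,2],[36,3],[39,3],[44,1]]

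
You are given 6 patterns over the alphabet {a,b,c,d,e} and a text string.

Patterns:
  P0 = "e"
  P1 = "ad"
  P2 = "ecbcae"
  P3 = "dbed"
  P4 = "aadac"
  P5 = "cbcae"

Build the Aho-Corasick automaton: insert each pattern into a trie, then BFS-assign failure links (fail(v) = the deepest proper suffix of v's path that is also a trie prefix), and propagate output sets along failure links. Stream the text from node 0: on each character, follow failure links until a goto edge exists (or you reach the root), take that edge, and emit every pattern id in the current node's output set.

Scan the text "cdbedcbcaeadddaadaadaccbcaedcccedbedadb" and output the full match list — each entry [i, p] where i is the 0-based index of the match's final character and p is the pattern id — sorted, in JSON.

Construct AC machine:
Trie (insert patterns):
  n0 'ε': a→2 c→17 d→9 e→1
  n1 'e': c→4  ←P0
  n2 'a': a→13 d→3
  n3 'ad': ·  ←P1
  n4 'ec': b→5
  n5 'ecb': c→6
  n6 'ecbc': a→7
  n7 'ecbca': e→8
  n8 'ecbcae': ·  ←P2
  n9 'd': b→10
  n10 'db': e→11
  n11 'dbe': d→12
  n12 'dbed': ·  ←P3
  n13 'aa': d→14
  n14 'aad': a→15
  n15 'aada': c→16
  n16 'aadac': ·  ←P4
  n17 'c': b→18
  n18 'cb': c→19
  n19 'cbc': a→20
  n20 'cbca': e→21
  n21 'cbcae': ·  ←P5

BFS fail/out derivation:
  n1('e'): parent n0 fail=0; on 'e' 0 → fail=0;  out {0}∪∅={0}
  n2('a'): parent n0 fail=0; on 'a' 0 → fail=0;  out ∅∪∅=∅
  n9('d'): parent n0 fail=0; on 'd' 0 → fail=0;  out ∅∪∅=∅
  n17('c'): parent n0 fail=0; on 'c' 0 → fail=0;  out ∅∪∅=∅
  n3('ad'): parent n2 fail=0; on 'd' 0 → fail=9;  out {1}∪∅={1}
  n4('ec'): parent n1 fail=0; on 'c' 0 → fail=17;  out ∅∪∅=∅
  n10('db'): parent n9 fail=0; on 'b' 0 → fail=0;  out ∅∪∅=∅
  n13('aa'): parent n2 fail=0; on 'a' 0 → fail=2;  out ∅∪∅=∅
  n18('cb'): parent n17 fail=0; on 'b' 0 → fail=0;  out ∅∪∅=∅
  n5('ecb'): parent n4 fail=17; on 'b' 17 → fail=18;  out ∅∪∅=∅
  n11('dbe'): parent n10 fail=0; on 'e' 0 → fail=1;  out ∅∪{0}={0}
  n14('aad'): parent n13 fail=2; on 'd' 2 → fail=3;  out ∅∪{1}={1}
  n19('cbc'): parent n18 fail=0; on 'c' 0 → fail=17;  out ∅∪∅=∅
  n6('ecbc'): parent n5 fail=18; on 'c' 18 → fail=19;  out ∅∪∅=∅
  n12('dbed'): parent n11 fail=1; on 'd' 1→0 → fail=9;  out {3}∪∅={3}
  n15('aada'): parent n14 fail=3; on 'a' 3→9→0 → fail=2;  out ∅∪∅=∅
  n20('cbca'): parent n19 fail=17; on 'a' 17→0 → fail=2;  out ∅∪∅=∅
  n7('ecbca'): parent n6 fail=19; on 'a' 19 → fail=20;  out ∅∪∅=∅
  n16('aadac'): parent n15 fail=2; on 'c' 2→0 → fail=17;  out {4}∪∅={4}
  n21('cbcae'): parent n20 fail=2; on 'e' 2→0 → fail=1;  out {5}∪{0}={0,5}
  n8('ecbcae'): parent n7 fail=20; on 'e' 20 → fail=21;  out {2}∪{0,5}={0,2,5}

Text stream:
[0] read 'c'  n0⇒n17
[1] read 'd'  n17⇒n9 (fail-walked)
[2] read 'b'  n9⇒n10
[3] read 'e'  n10⇒n11  emit P0@[3:3]
[4] read 'd'  n11⇒n12  emit P3@[1:4]
[5] read 'c'  n12⇒n17 (fail-walked)
[6] read 'b'  n17⇒n18
[7] read 'c'  n18⇒n19
[8] read 'a'  n19⇒n20
[9] read 'e'  n20⇒n21  emit P0@[9:9],P5@[5:9]
[10] read 'a'  n21⇒n2 (fail-walked)
[11] read 'd'  n2⇒n3  emit P1@[10:11]
[12] read 'd'  n3⇒n9 (fail-walked)
[13] read 'd'  n9⇒n9 (fail-walked)
[14] read 'a'  n9⇒n2 (fail-walked)
[15] read 'a'  n2⇒n13
[16] read 'd'  n13⇒n14  emit P1@[15:16]
[17] read 'a'  n14⇒n15
[18] read 'a'  n15⇒n13 (fail-walked)
[19] read 'd'  n13⇒n14  emit P1@[18:19]
[20] read 'a'  n14⇒n15
[21] read 'c'  n15⇒n16  emit P4@[17:21]
[22] read 'c'  n16⇒n17 (fail-walked)
[23] read 'b'  n17⇒n18
[24] read 'c'  n18⇒n19
[25] read 'a'  n19⇒n20
[26] read 'e'  n20⇒n21  emit P0@[26:26],P5@[22:26]
[27] read 'd'  n21⇒n9 (fail-walked)
[28] read 'c'  n9⇒n17 (fail-walked)
[29] read 'c'  n17⇒n17 (fail-walked)
[30] read 'c'  n17⇒n17 (fail-walked)
[31] read 'e'  n17⇒n1 (fail-walked)  emit P0@[31:31]
[32] read 'd'  n1⇒n9 (fail-walked)
[33] read 'b'  n9⇒n10
[34] read 'e'  n10⇒n11  emit P0@[34:34]
[35] read 'd'  n11⇒n12  emit P3@[32:35]
[36] read 'a'  n12⇒n2 (fail-walked)
[37] read 'd'  n2⇒n3  emit P1@[36:37]
[38] read 'b'  n3⇒n10 (fail-walked)

Matches: [[3,0],[4,3],[9,0],[9,5],[11,1],[16,1],[19,1],[21,4],[26,0],[26,5],[31,0],[34,0],[35,3],[37,1]]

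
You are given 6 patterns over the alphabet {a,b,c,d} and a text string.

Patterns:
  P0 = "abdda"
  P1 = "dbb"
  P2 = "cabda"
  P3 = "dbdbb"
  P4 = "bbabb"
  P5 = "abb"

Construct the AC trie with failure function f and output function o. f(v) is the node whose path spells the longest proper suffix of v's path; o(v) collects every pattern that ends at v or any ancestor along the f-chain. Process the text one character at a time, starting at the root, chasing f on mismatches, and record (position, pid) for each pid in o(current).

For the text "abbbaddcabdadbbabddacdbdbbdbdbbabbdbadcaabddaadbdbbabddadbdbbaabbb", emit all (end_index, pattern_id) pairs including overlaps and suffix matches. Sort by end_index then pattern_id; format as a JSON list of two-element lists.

Build:
Trie nodes:
  0='ε' goto a→1 b→17 c→9 d→6
  1='a' goto b→2
  2='ab' goto b→22 d→3
  3='abd' goto d→4
  4='abdd' goto a→5
  5='abdda' goto ·  ←P0
  6='d' goto b→7
  7='db' goto b→8 d→14
  8='dbb' goto ·  ←P1
  9='c' goto a→10
  10='ca' goto b→11
  11='cab' goto d→12
  12='cabd' goto a→13
  13='cabda' goto ·  ←P2
  14='dbd' goto b→15
  15='dbdb' goto b→16
  16='dbdbb' goto ·  ←P3
  17='b' goto b→18
  18='bb' goto a→19
  19='bba' goto b→20
  20='bbab' goto b→21
  21='bbabb' goto ·  ←P4
  22='abb' goto ·  ←P5

Failure links (BFS by depth):
  fail(1) 'a': from fail(0)=0 chase 'a': 0 ⇒ 0;  out=∅∪out(0)=∅
  fail(6) 'd': from fail(0)=0 chase 'd': 0 ⇒ 0;  out=∅∪out(0)=∅
  fail(9) 'c': from fail(0)=0 chase 'c': 0 ⇒ 0;  out=∅∪out(0)=∅
  fail(17) 'b': from fail(0)=0 chase 'b': 0 ⇒ 0;  out=∅∪out(0)=∅
  fail(2) 'ab': from fail(1)=0 chase 'b': 0 ⇒ 17;  out=∅∪out(17)=∅
  fail(7) 'db': from fail(6)=0 chase 'b': 0 ⇒ 17;  out=∅∪out(17)=∅
  fail(10) 'ca': from fail(9)=0 chase 'a': 0 ⇒ 1;  out=∅∪out(1)=∅
  fail(18) 'bb': from fail(17)=0 chase 'b': 0 ⇒ 17;  out=∅∪out(17)=∅
  fail(3) 'abd': from fail(2)=17 chase 'd': 17→0 ⇒ 6;  out=∅∪out(6)=∅
  fail(8) 'dbb': from fail(7)=17 chase 'b': 17 ⇒ 18;  out={1}∪out(18)={1}
  fail(11) 'cab': from fail(10)=1 chase 'b': 1 ⇒ 2;  out=∅∪out(2)=∅
  fail(14) 'dbd': from fail(7)=17 chase 'd': 17→0 ⇒ 6;  out=∅∪out(6)=∅
  fail(19) 'bba': from fail(18)=17 chase 'a': 17→0 ⇒ 1;  out=∅∪out(1)=∅
  fail(22) 'abb': from fail(2)=17 chase 'b': 17 ⇒ 18;  out={5}∪out(18)={5}
  fail(4) 'abdd': from fail(3)=6 chase 'd': 6→0 ⇒ 6;  out=∅∪out(6)=∅
  fail(12) 'cabd': from fail(11)=2 chase 'd': 2 ⇒ 3;  out=∅∪out(3)=∅
  fail(15) 'dbdb': from fail(14)=6 chase 'b': 6 ⇒ 7;  out=∅∪out(7)=∅
  fail(20) 'bbab': from fail(19)=1 chase 'b': 1 ⇒ 2;  out=∅∪out(2)=∅
  fail(5) 'abdda': from fail(4)=6 chase 'a': 6→0 ⇒ 1;  out={0}∪out(1)={0}
  fail(13) 'cabda': from fail(12)=3 chase 'a': 3→6→0 ⇒ 1;  out={2}∪out(1)={2}
  fail(16) 'dbdbb': from fail(15)=7 chase 'b': 7 ⇒ 8;  out={3}∪out(8)={1,3}
  fail(21) 'bbabb': from fail(20)=2 chase 'b': 2 ⇒ 22;  out={4}∪out(22)={4,5}

Text stream:
pos 0 'a': at 1
pos 1 'b': at 2
pos 2 'b': at 22  emit P5@[0:2]
pos 3 'b': at 18 (fail-walked)
pos 4 'a': at 19
pos 5 'd': at 6 (fail-walked)
pos 6 'd': at 6 (fail-walked)
pos 7 'c': at 9 (fail-walked)
pos 8 'a': at 10
pos 9 'b': at 11
pos 10 'd': at 12
pos 11 'a': at 13  emit P2@[7:11]
pos 12 'd': at 6 (fail-walked)
pos 13 'b': at 7
pos 14 'b': at 8  emit P1@[12:14]
pos 15 'a': at 19 (fail-walked)
pos 16 'b': at 20
pos 17 'd': at 3 (fail-walked)
pos 18 'd': at 4
pos 19 'a': at 5  emit P0@[15:19]
pos 20 'c': at 9 (fail-walked)
pos 21 'd': at 6 (fail-walked)
pos 22 'b': at 7
pos 23 'd': at 14
pos 24 'b': at 15
pos 25 'b': at 16  emit P1@[23:25],P3@[21:25]
pos 26 'd': at 6 (fail-walked)
pos 27 'b': at 7
pos 28 'd': at 14
pos 29 'b': at 15
pos 30 'b': at 16  emit P1@[28:30],P3@[26:30]
pos 31 'a': at 19 (fail-walked)
pos 32 'b': at 20
pos 33 'b': at 21  emit P4@[29:33],P5@[31:33]
pos 34 'd': at 6 (fail-walked)
pos 35 'b': at 7
pos 36 'a': at 1 (fail-walked)
pos 37 'd': at 6 (fail-walked)
pos 38 'c': at 9 (fail-walked)
pos 39 'a': at 10
pos 40 'a': at 1 (fail-walked)
pos 41 'b': at 2
pos 42 'd': at 3
pos 43 'd': at 4
pos 44 'a': at 5  emit P0@[40:44]
pos 45 'a': at 1 (fail-walked)
pos 46 'd': at 6 (fail-walked)
pos 47 'b': at 7
pos 48 'd': at 14
pos 49 'b': at 15
pos 50 'b': at 16  emit P1@[48:50],P3@[46:50]
pos 51 'a': at 19 (fail-walked)
pos 52 'b': at 20
pos 53 'd': at 3 (fail-walked)
pos 54 'd': at 4
pos 55 'a': at 5  emit P0@[51:55]
pos 56 'd': at 6 (fail-walked)
pos 57 'b': at 7
pos 58 'd': at 14
pos 59 'b': at 15
pos 60 'b': at 16  emit P1@[58:60],P3@[56:60]
pos 61 'a': at 19 (fail-walked)
pos 62 'a': at 1 (fail-walked)
pos 63 'b': at 2
pos 64 'b': at 22  emit P5@[62:64]
pos 65 'b': at 18 (fail-walked)

Matches: [[2,5],[11,2],[14,1],[19,0],[25,1],[25,3],[30,1],[30,3],[33,4],[33,5],[44,0],[50,1],[50,3],[55,0],[60,1],[60,3],[64,5]]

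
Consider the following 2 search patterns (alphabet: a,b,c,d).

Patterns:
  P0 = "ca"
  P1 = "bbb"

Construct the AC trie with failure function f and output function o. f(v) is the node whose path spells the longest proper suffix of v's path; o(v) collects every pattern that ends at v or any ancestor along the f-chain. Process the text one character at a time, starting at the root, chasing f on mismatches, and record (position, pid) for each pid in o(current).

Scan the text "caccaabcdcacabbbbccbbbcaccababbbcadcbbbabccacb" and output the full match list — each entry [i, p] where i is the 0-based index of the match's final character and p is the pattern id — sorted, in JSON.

Build:
Trie nodes:
  0='ε' goto b→3 c→1
  1='c' goto a→2
  2='ca' goto ·  ←P0
  3='b' goto b→4
  4='bb' goto b→5
  5='bbb' goto ·  ←P1

Failure links (BFS by depth):
  fail(1) 'c': from fail(0)=0 chase 'c': 0 ⇒ 0;  out=∅∪out(0)=∅
  fail(3) 'b': from fail(0)=0 chase 'b': 0 ⇒ 0;  out=∅∪out(0)=∅
  fail(2) 'ca': from fail(1)=0 chase 'a': 0 ⇒ 0;  out={0}∪out(0)={0}
  fail(4) 'bb': from fail(3)=0 chase 'b': 0 ⇒ 3;  out=∅∪out(3)=∅
  fail(5) 'bbb': from fail(4)=3 chase 'b': 3 ⇒ 4;  out={1}∪out(4)={1}

Text stream:
i=0 'c': node 0→1
i=1 'a': node 1→2  → match P0@[0:1]
i=2 'c': node 2→1 (via fail)
i=3 'c': node 1→1 (via fail)
i=4 'a': node 1→2  → match P0@[3:4]
i=5 'a': node 2→0 (via fail)
i=6 'b': node 0→3
i=7 'c': node 3→1 (via fail)
i=8 'd': node 1→0 (via fail)
i=9 'c': node 0→1
i=10 'a': node 1→2  → match P0@[9:10]
i=11 'c': node 2→1 (via fail)
i=12 'a': node 1→2  → match P0@[11:12]
i=13 'b': node 2→3 (via fail)
i=14 'b': node 3→4
i=15 'b': node 4→5  → match P1@[13:15]
i=16 'b': node 5→5 (via fail)  → match P1@[14:16]
i=17 'c': node 5→1 (via fail)
i=18 'c': node 1→1 (via fail)
i=19 'b': node 1→3 (via fail)
i=20 'b': node 3→4
i=21 'b': node 4→5  → match P1@[19:21]
i=22 'c': node 5→1 (via fail)
i=23 'a': node 1→2  → match P0@[22:23]
i=24 'c': node 2→1 (via fail)
i=25 'c': node 1→1 (via fail)
i=26 'a': node 1→2  → match P0@[25:26]
i=27 'b': node 2→3 (via fail)
i=28 'a': node 3→0 (via fail)
i=29 'b': node 0→3
i=30 'b': node 3→4
i=31 'b': node 4→5  → match P1@[29:31]
i=32 'c': node 5→1 (via fail)
i=33 'a': node 1→2  → match P0@[32:33]
i=34 'd': node 2→0 (via fail)
i=35 'c': node 0→1
i=36 'b': node 1→3 (via fail)
i=37 'b': node 3→4
i=38 'b': node 4→5  → match P1@[36:38]
i=39 'a': node 5→0 (via fail)
i=40 'b': node 0→3
i=41 'c': node 3→1 (via fail)
i=42 'c': node 1→1 (via fail)
i=43 'a': node 1→2  → match P0@[42:43]
i=44 'c': node 2→1 (via fail)
i=45 'b': node 1→3 (via fail)

All matches (sorted): [[1,0],[4,0],[10,0],[12,0],[15,1],[16,1],[21,1],[23,0],[26,0],[31,1],[33,0],[38,1],[43,0]]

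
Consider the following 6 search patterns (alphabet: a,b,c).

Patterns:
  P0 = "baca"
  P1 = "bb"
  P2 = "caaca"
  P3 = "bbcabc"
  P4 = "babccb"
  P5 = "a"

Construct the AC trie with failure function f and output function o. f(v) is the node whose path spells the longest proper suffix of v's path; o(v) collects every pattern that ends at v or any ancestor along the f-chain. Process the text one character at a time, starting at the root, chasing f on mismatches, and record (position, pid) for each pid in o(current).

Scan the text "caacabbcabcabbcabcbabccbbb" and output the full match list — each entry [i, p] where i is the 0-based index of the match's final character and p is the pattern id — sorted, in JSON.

Build:
Trie (insert patterns):
  n0 'ε': a→19 b→1 c→6
  n1 'b': a→2 b→5
  n2 'ba': b→15 c→3
  n3 'bac': a→4
  n4 'baca': ·  [P0 ends]
  n5 'bb': c→11  [P1 ends]
  n6 'c': a→7
  n7 'ca': a→8
  n8 'caa': c→9
  n9 'caac': a→10
  n10 'caaca': ·  [P2 ends]
  n11 'bbc': a→12
  n12 'bbca': b→13
  n13 'bbcab': c→14
  n14 'bbcabc': ·  [P3 ends]
  n15 'bab': c→16
  n16 'babc': c→17
  n17 'babcc': b→18
  n18 'babccb': ·  [P4 ends]
  n19 'a': ·  [P5 ends]

Failure links (BFS by depth):
  n1('b'): parent n0 fail=0; on 'b' 0 → fail=0;  out ∅∪∅=∅
  n6('c'): parent n0 fail=0; on 'c' 0 → fail=0;  out ∅∪∅=∅
  n19('a'): parent n0 fail=0; on 'a' 0 → fail=0;  out {5}∪∅={5}
  n2('ba'): parent n1 fail=0; on 'a' 0 → fail=19;  out ∅∪{5}={5}
  n5('bb'): parent n1 fail=0; on 'b' 0 → fail=1;  out {1}∪∅={1}
  n7('ca'): parent n6 fail=0; on 'a' 0 → fail=19;  out ∅∪{5}={5}
  n3('bac'): parent n2 fail=19; on 'c' 19→0 → fail=6;  out ∅∪∅=∅
  n8('caa'): parent n7 fail=19; on 'a' 19→0 → fail=19;  out ∅∪{5}={5}
  n11('bbc'): parent n5 fail=1; on 'c' 1→0 → fail=6;  out ∅∪∅=∅
  n15('bab'): parent n2 fail=19; on 'b' 19→0 → fail=1;  out ∅∪∅=∅
  n4('baca'): parent n3 fail=6; on 'a' 6 → fail=7;  out {0}∪{5}={0,5}
  n9('caac'): parent n8 fail=19; on 'c' 19→0 → fail=6;  out ∅∪∅=∅
  n12('bbca'): parent n11 fail=6; on 'a' 6 → fail=7;  out ∅∪{5}={5}
  n16('babc'): parent n15 fail=1; on 'c' 1→0 → fail=6;  out ∅∪∅=∅
  n10('caaca'): parent n9 fail=6; on 'a' 6 → fail=7;  out {2}∪{5}={2,5}
  n13('bbcab'): parent n12 fail=7; on 'b' 7→19→0 → fail=1;  out ∅∪∅=∅
  n17('babcc'): parent n16 fail=6; on 'c' 6→0 → fail=6;  out ∅∪∅=∅
  n14('bbcabc'): parent n13 fail=1; on 'c' 1→0 → fail=6;  out {3}∪∅={3}
  n18('babccb'): parent n17 fail=6; on 'b' 6→0 → fail=1;  out {4}∪∅={4}

Scan:
pos 0 'c': at 6
pos 1 'a': at 7  emit P5@[1:1]
pos 2 'a': at 8  emit P5@[2:2]
pos 3 'c': at 9
pos 4 'a': at 10  emit P2@[0:4],P5@[4:4]
pos 5 'b': at 1 ·f
pos 6 'b': at 5  emit P1@[5:6]
pos 7 'c': at 11
pos 8 'a': at 12  emit P5@[8:8]
pos 9 'b': at 13
pos 10 'c': at 14  emit P3@[5:10]
pos 11 'a': at 7 ·f  emit P5@[11:11]
pos 12 'b': at 1 ·f
pos 13 'b': at 5  emit P1@[12:13]
pos 14 'c': at 11
pos 15 'a': at 12  emit P5@[15:15]
pos 16 'b': at 13
pos 17 'c': at 14  emit P3@[12:17]
pos 18 'b': at 1 ·f
pos 19 'a': at 2  emit P5@[19:19]
pos 20 'b': at 15
pos 21 'c': at 16
pos 22 'c': at 17
pos 23 'b': at 18  emit P4@[18:23]
pos 24 'b': at 5 ·f  emit P1@[23:24]
pos 25 'b': at 5 ·f  emit P1@[24:25]

Matches: [[1,5],[2,5],[4,2],[4,5],[6,1],[8,5],[10,3],[11,5],[13,1],[15,5],[17,3],[19,5],[23,4],[24,1],[25,1]]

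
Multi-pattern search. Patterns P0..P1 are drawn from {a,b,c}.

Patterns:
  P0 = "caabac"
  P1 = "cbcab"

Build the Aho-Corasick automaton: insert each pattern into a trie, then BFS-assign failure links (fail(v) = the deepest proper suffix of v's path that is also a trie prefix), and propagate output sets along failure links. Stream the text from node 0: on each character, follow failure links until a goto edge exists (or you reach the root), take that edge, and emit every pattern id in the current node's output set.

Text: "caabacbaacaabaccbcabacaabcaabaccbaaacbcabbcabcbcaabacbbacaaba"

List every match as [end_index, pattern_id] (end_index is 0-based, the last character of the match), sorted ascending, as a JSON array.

Build automaton:
Trie (insert patterns):
  n0 'ε': c→1
  n1 'c': a→2 b→7
  n2 'ca': a→3
  n3 'caa': b→4
  n4 'caab': a→5
  n5 'caaba': c→6
  n6 'caabac': ·  [P0 ends]
  n7 'cb': c→8
  n8 'cbc': a→9
  n9 'cbca': b→10
  n10 'cbcab': ·  [P1 ends]

Failure links (BFS by depth):
  fail(1) 'c': from fail(0)=0 chase 'c': 0 ⇒ 0;  out=∅∪out(0)=∅
  fail(2) 'ca': from fail(1)=0 chase 'a': 0 ⇒ 0;  out=∅∪out(0)=∅
  fail(7) 'cb': from fail(1)=0 chase 'b': 0 ⇒ 0;  out=∅∪out(0)=∅
  fail(3) 'caa': from fail(2)=0 chase 'a': 0 ⇒ 0;  out=∅∪out(0)=∅
  fail(8) 'cbc': from fail(7)=0 chase 'c': 0 ⇒ 1;  out=∅∪out(1)=∅
  fail(4) 'caab': from fail(3)=0 chase 'b': 0 ⇒ 0;  out=∅∪out(0)=∅
  fail(9) 'cbca': from fail(8)=1 chase 'a': 1 ⇒ 2;  out=∅∪out(2)=∅
  fail(5) 'caaba': from fail(4)=0 chase 'a': 0 ⇒ 0;  out=∅∪out(0)=∅
  fail(10) 'cbcab': from fail(9)=2 chase 'b': 2→0 ⇒ 0;  out={1}∪out(0)={1}
  fail(6) 'caabac': from fail(5)=0 chase 'c': 0 ⇒ 1;  out={0}∪out(1)={0}

Scan:
[0] read 'c'  n0⇒n1
[1] read 'a'  n1⇒n2
[2] read 'a'  n2⇒n3
[3] read 'b'  n3⇒n4
[4] read 'a'  n4⇒n5
[5] read 'c'  n5⇒n6  emit P0@[0:5]
[6] read 'b'  n6⇒n7 ·f
[7] read 'a'  n7⇒n0 ·f
[8] read 'a'  n0⇒n0
[9] read 'c'  n0⇒n1
[10] read 'a'  n1⇒n2
[11] read 'a'  n2⇒n3
[12] read 'b'  n3⇒n4
[13] read 'a'  n4⇒n5
[14] read 'c'  n5⇒n6  emit P0@[9:14]
[15] read 'c'  n6⇒n1 ·f
[16] read 'b'  n1⇒n7
[17] read 'c'  n7⇒n8
[18] read 'a'  n8⇒n9
[19] read 'b'  n9⇒n10  emit P1@[15:19]
[20] read 'a'  n10⇒n0 ·f
[21] read 'c'  n0⇒n1
[22] read 'a'  n1⇒n2
[23] read 'a'  n2⇒n3
[24] read 'b'  n3⇒n4
[25] read 'c'  n4⇒n1 ·f
[26] read 'a'  n1⇒n2
[27] read 'a'  n2⇒n3
[28] read 'b'  n3⇒n4
[29] read 'a'  n4⇒n5
[30] read 'c'  n5⇒n6  emit P0@[25:30]
[31] read 'c'  n6⇒n1 ·f
[32] read 'b'  n1⇒n7
[33] read 'a'  n7⇒n0 ·f
[34] read 'a'  n0⇒n0
[35] read 'a'  n0⇒n0
[36] read 'c'  n0⇒n1
[37] read 'b'  n1⇒n7
[38] read 'c'  n7⇒n8
[39] read 'a'  n8⇒n9
[40] read 'b'  n9⇒n10  emit P1@[36:40]
[41] read 'b'  n10⇒n0 ·f
[42] read 'c'  n0⇒n1
[43] read 'a'  n1⇒n2
[44] read 'b'  n2⇒n0 ·f
[45] read 'c'  n0⇒n1
[46] read 'b'  n1⇒n7
[47] read 'c'  n7⇒n8
[48] read 'a'  n8⇒n9
[49] read 'a'  n9⇒n3 ·f
[50] read 'b'  n3⇒n4
[51] read 'a'  n4⇒n5
[52] read 'c'  n5⇒n6  emit P0@[47:52]
[53] read 'b'  n6⇒n7 ·f
[54] read 'b'  n7⇒n0 ·f
[55] read 'a'  n0⇒n0
[56] read 'c'  n0⇒n1
[57] read 'a'  n1⇒n2
[58] read 'a'  n2⇒n3
[59] read 'b'  n3⇒n4
[60] read 'a'  n4⇒n5

All matches (sorted): [[5,0],[14,0],[19,1],[30,0],[40,1],[52,0]]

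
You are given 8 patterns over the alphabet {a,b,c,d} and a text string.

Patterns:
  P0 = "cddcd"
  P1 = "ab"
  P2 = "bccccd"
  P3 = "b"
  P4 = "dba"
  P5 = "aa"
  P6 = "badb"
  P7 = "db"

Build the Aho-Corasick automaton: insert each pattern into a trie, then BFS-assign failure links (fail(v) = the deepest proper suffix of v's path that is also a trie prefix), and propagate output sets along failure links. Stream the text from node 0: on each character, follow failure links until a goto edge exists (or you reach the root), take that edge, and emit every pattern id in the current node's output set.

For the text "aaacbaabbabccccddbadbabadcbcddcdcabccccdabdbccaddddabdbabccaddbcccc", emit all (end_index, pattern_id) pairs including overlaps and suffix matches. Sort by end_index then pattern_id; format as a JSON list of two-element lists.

Build automaton:
Trie nodes:
  0='ε' goto a→6 b→8 c→1 d→14
  1='c' goto d→2
  2='cd' goto d→3
  3='cdd' goto c→4
  4='cddc' goto d→5
  5='cddcd' goto ·  ←P0
  6='a' goto a→17 b→7
  7='ab' goto ·  ←P1
  8='b' goto a→18 c→9  ←P3
  9='bc' goto c→10
  10='bcc' goto c→11
  11='bccc' goto c→12
  12='bcccc' goto d→13
  13='bccccd' goto ·  ←P2
  14='d' goto b→15
  15='db' goto a→16  ←P7
  16='dba' goto ·  ←P4
  17='aa' goto ·  ←P5
  18='ba' goto d→19
  19='bad' goto b→20
  20='badb' goto ·  ←P6

Failure links (BFS by depth):
  fail(1) 'c': from fail(0)=0 chase 'c': 0 ⇒ 0;  out=∅∪out(0)=∅
  fail(6) 'a': from fail(0)=0 chase 'a': 0 ⇒ 0;  out=∅∪out(0)=∅
  fail(8) 'b': from fail(0)=0 chase 'b': 0 ⇒ 0;  out={3}∪out(0)={3}
  fail(14) 'd': from fail(0)=0 chase 'd': 0 ⇒ 0;  out=∅∪out(0)=∅
  fail(2) 'cd': from fail(1)=0 chase 'd': 0 ⇒ 14;  out=∅∪out(14)=∅
  fail(7) 'ab': from fail(6)=0 chase 'b': 0 ⇒ 8;  out={1}∪out(8)={1,3}
  fail(9) 'bc': from fail(8)=0 chase 'c': 0 ⇒ 1;  out=∅∪out(1)=∅
  fail(15) 'db': from fail(14)=0 chase 'b': 0 ⇒ 8;  out={7}∪out(8)={3,7}
  fail(17) 'aa': from fail(6)=0 chase 'a': 0 ⇒ 6;  out={5}∪out(6)={5}
  fail(18) 'ba': from fail(8)=0 chase 'a': 0 ⇒ 6;  out=∅∪out(6)=∅
  fail(3) 'cdd': from fail(2)=14 chase 'd': 14→0 ⇒ 14;  out=∅∪out(14)=∅
  fail(10) 'bcc': from fail(9)=1 chase 'c': 1→0 ⇒ 1;  out=∅∪out(1)=∅
  fail(16) 'dba': from fail(15)=8 chase 'a': 8 ⇒ 18;  out={4}∪out(18)={4}
  fail(19) 'bad': from fail(18)=6 chase 'd': 6→0 ⇒ 14;  out=∅∪out(14)=∅
  fail(4) 'cddc': from fail(3)=14 chase 'c': 14→0 ⇒ 1;  out=∅∪out(1)=∅
  fail(11) 'bccc': from fail(10)=1 chase 'c': 1→0 ⇒ 1;  out=∅∪out(1)=∅
  fail(20) 'badb': from fail(19)=14 chase 'b': 14 ⇒ 15;  out={6}∪out(15)={3,6,7}
  fail(5) 'cddcd': from fail(4)=1 chase 'd': 1 ⇒ 2;  out={0}∪out(2)={0}
  fail(12) 'bcccc': from fail(11)=1 chase 'c': 1→0 ⇒ 1;  out=∅∪out(1)=∅
  fail(13) 'bccccd': from fail(12)=1 chase 'd': 1 ⇒ 2;  out={2}∪out(2)={2}

Scan:
i=0 'a': node 0→6
i=1 'a': node 6→17  ** P5@[0:1]
i=2 'a': node 17→17 (fail-walked)  ** P5@[1:2]
i=3 'c': node 17→1 (fail-walked)
i=4 'b': node 1→8 (fail-walked)  ** P3@[4:4]
i=5 'a': node 8→18
i=6 'a': node 18→17 (fail-walked)  ** P5@[5:6]
i=7 'b': node 17→7 (fail-walked)  ** P1@[6:7],P3@[7:7]
i=8 'b': node 7→8 (fail-walked)  ** P3@[8:8]
i=9 'a': node 8→18
i=10 'b': node 18→7 (fail-walked)  ** P1@[9:10],P3@[10:10]
i=11 'c': node 7→9 (fail-walked)
i=12 'c': node 9→10
i=13 'c': node 10→11
i=14 'c': node 11→12
i=15 'd': node 12→13  ** P2@[10:15]
i=16 'd': node 13→3 (fail-walked)
i=17 'b': node 3→15 (fail-walked)  ** P3@[17:17],P7@[16:17]
i=18 'a': node 15→16  ** P4@[16:18]
i=19 'd': node 16→19 (fail-walked)
i=20 'b': node 19→20  ** P3@[20:20],P6@[17:20],P7@[19:20]
i=21 'a': node 20→16 (fail-walked)  ** P4@[19:21]
i=22 'b': node 16→7 (fail-walked)  ** P1@[21:22],P3@[22:22]
i=23 'a': node 7→18 (fail-walked)
i=24 'd': node 18→19
i=25 'c': node 19→1 (fail-walked)
i=26 'b': node 1→8 (fail-walked)  ** P3@[26:26]
i=27 'c': node 8→9
i=28 'd': node 9→2 (fail-walked)
i=29 'd': node 2→3
i=30 'c': node 3→4
i=31 'd': node 4→5  ** P0@[27:31]
i=32 'c': node 5→1 (fail-walked)
i=33 'a': node 1→6 (fail-walked)
i=34 'b': node 6→7  ** P1@[33:34],P3@[34:34]
i=35 'c': node 7→9 (fail-walked)
i=36 'c': node 9→10
i=37 'c': node 10→11
i=38 'c': node 11→12
i=39 'd': node 12→13  ** P2@[34:39]
i=40 'a': node 13→6 (fail-walked)
i=41 'b': node 6→7  ** P1@[40:41],P3@[41:41]
i=42 'd': node 7→14 (fail-walked)
i=43 'b': node 14→15  ** P3@[43:43],P7@[42:43]
i=44 'c': node 15→9 (fail-walked)
i=45 'c': node 9→10
i=46 'a': node 10→6 (fail-walked)
i=47 'd': node 6→14 (fail-walked)
i=48 'd': node 14→14 (fail-walked)
i=49 'd': node 14→14 (fail-walked)
i=50 'd': node 14→14 (fail-walked)
i=51 'a': node 14→6 (fail-walked)
i=52 'b': node 6→7  ** P1@[51:52],P3@[52:52]
i=53 'd': node 7→14 (fail-walked)
i=54 'b': node 14→15  ** P3@[54:54],P7@[53:54]
i=55 'a': node 15→16  ** P4@[53:55]
i=56 'b': node 16→7 (fail-walked)  ** P1@[55:56],P3@[56:56]
i=57 'c': node 7→9 (fail-walked)
i=58 'c': node 9→10
i=59 'a': node 10→6 (fail-walked)
i=60 'd': node 6→14 (fail-walked)
i=61 'd': node 14→14 (fail-walked)
i=62 'b': node 14→15  ** P3@[62:62],P7@[61:62]
i=63 'c': node 15→9 (fail-walked)
i=64 'c': node 9→10
i=65 'c': node 10→11
i=66 'c': node 11→12

Matches: [[1,5],[2,5],[4,3],[6,5],[7,1],[7,3],[8,3],[10,1],[10,3],[15,2],[17,3],[17,7],[18,4],[20,3],[20,6],[20,7],[21,4],[22,1],[22,3],[26,3],[31,0],[34,1],[34,3],[39,2],[41,1],[41,3],[43,3],[43,7],[52,1],[52,3],[54,3],[54,7],[55,4],[56,1],[56,3],[62,3],[62,7]]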